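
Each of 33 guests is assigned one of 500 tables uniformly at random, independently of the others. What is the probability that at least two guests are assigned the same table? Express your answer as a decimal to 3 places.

0.660

It's easier to compute the probability that all 33 are distinct.
P(all distinct) = 500/500 · 499/500 · ··· · 468/500 ≈ 0.340.
So the probability of at least one match is 1 − 0.340 = 0.660.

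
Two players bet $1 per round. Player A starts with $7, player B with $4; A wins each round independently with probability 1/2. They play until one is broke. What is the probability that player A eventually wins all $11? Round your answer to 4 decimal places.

With a fair step, P(i) = ½P(i−1) + ½P(i+1) with P(0)=0, P(11)=1 has the linear solution P(i) = i/11.
P(7) = 7/11 ≈ 0.6364.

0.6364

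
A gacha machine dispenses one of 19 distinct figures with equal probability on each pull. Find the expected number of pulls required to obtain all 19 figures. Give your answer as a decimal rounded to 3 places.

After i distinct types are collected, each trial gives a new one with probability (19−i)/19, so the expected wait for the next new type is 19/(19−i).
E = 19/19 + 19/18 + 19/17 + 19/16 + 19/15 + 19/14 + 19/13 + 19/12 + 19/11 + 19/10 + 19/9 + 19/8 + 19/7 + 19/6 + 19/5 + 19/4 + 19/3 + 19/2 + 19/1 = 275295799/4084080 ≈ 67.407.

67.407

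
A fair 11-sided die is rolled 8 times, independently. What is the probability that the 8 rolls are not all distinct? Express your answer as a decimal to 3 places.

P(all 8 different) = 11/11 · 10/11 · ··· · 4/11 ≈ 0.031.
P(at least two equal) = 1 − 0.031 = 0.969.

0.969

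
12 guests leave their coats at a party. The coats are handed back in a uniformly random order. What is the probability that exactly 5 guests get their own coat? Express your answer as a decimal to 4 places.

Choose which 5 of the 12 are fixed: C(12,5) = 792 ways.
The remaining 7 must have no fixed point: D(7) = 1854.
P = 792·1854/479001600 = 103/33600 ≈ 0.0031.

0.0031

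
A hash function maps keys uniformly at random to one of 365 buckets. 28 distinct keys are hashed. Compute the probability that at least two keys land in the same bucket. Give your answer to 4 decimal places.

0.6545

It's easier to compute the probability that all 28 are distinct.
P(all distinct) = 365/365 · 364/365 · ··· · 338/365 ≈ 0.3455.
So the probability of at least one match is 1 − 0.3455 = 0.6545.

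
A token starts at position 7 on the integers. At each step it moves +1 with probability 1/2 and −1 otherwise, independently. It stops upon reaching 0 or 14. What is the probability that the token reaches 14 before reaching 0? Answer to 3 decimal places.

With a fair step, P(i) = ½P(i−1) + ½P(i+1) with P(0)=0, P(14)=1 has the linear solution P(i) = i/14.
P(7) = 7/14 = 1/2 ≈ 0.500.

0.500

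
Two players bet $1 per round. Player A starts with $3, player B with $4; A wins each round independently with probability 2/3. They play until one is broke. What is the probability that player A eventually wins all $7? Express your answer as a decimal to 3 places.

Let r = q/p = (1/3)/(2/3) = 1/2. The recurrence P(i) = p·P(i+1) + q·P(i−1) with P(0)=0, P(7)=1 gives P(i) = (1 − r^i)/(1 − r^7).
P(3) = (1 − (1/2)^3) / (1 − (1/2)^7) = 112/127 ≈ 0.882.

0.882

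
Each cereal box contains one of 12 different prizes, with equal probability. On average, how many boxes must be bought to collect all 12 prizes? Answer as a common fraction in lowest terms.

After i distinct types are collected, each trial gives a new one with probability (12−i)/12, so the expected wait for the next new type is 12/(12−i).
E = 12/12 + 12/11 + 12/10 + 12/9 + 12/8 + 12/7 + 12/6 + 12/5 + 12/4 + 12/3 + 12/2 + 12/1 = 86021/2310.

86021/2310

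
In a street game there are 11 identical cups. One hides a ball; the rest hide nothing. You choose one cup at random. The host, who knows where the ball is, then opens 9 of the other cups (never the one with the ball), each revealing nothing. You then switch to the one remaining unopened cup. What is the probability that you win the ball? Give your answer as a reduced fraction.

10/11

Your original cup holds the ball with probability 1/11, so the other 10 collectively hold it with probability 10/11.
The host can always find 9 empty cups to open, so the reveals don't change that 10/11; it is now spread over the 1 remaining unopened cup.
P(win by switching) = (10/11) · (1/1) = 10/11.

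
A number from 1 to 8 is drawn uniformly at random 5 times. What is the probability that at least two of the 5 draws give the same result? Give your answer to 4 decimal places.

0.7949

P(all 5 different) = 8/8 · 7/8 · ··· · 4/8 ≈ 0.2051.
P(at least two equal) = 1 − 0.2051 = 0.7949.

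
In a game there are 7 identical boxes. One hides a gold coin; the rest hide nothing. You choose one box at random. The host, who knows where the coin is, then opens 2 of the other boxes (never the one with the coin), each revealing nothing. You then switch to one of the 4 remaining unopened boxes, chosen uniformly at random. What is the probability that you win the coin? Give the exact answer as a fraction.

Your original box holds the coin with probability 1/7, so the other 6 collectively hold it with probability 6/7.
The host can always find 2 empty boxes to open, so the reveals don't change that 6/7; it is now spread over the 4 remaining unopened boxes.
P(win by switching) = (6/7) · (1/4) = 3/14.

3/14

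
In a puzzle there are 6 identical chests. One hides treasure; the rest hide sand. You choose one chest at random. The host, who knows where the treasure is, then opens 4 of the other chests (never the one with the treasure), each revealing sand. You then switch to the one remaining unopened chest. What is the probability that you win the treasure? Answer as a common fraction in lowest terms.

5/6

Your original chest holds the treasure with probability 1/6, so the other 5 collectively hold it with probability 5/6.
The host can always find 4 empty chests to open, so the reveals don't change that 5/6; it is now spread over the 1 remaining unopened chest.
P(win by switching) = (5/6) · (1/1) = 5/6.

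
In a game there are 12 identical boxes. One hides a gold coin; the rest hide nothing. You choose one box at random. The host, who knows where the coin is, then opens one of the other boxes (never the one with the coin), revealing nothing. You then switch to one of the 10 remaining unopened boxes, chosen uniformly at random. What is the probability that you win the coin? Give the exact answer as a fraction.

Your original box holds the coin with probability 1/12, so the other 11 collectively hold it with probability 11/12.
The host can always find an empty box to open, so this doesn't change that 11/12; it is now spread over the 10 remaining unopened boxes.
P(win by switching) = (11/12) · (1/10) = 11/120.

11/120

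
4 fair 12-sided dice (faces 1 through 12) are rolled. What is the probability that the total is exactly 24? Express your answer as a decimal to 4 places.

There are 12^4 = 20736 equally likely outcomes.
The number of ordered 4-tuples from {1,…,12} summing to 24 is 1111.
P(sum = 24) = 1111/20736 ≈ 0.0536.

0.0536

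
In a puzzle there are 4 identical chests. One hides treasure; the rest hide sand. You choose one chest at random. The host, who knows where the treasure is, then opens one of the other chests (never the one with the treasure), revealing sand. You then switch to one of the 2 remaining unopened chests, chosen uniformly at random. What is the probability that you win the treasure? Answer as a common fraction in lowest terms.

3/8

Your original chest holds the treasure with probability 1/4, so the other 3 collectively hold it with probability 3/4.
The host can always find an empty chest to open, so this doesn't change that 3/4; it is now spread over the 2 remaining unopened chests.
P(win by switching) = (3/4) · (1/2) = 3/8.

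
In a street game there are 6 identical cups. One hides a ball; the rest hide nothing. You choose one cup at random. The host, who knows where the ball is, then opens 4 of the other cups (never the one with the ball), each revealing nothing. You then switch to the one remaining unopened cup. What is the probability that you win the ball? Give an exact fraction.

Your original cup holds the ball with probability 1/6, so the other 5 collectively hold it with probability 5/6.
The host can always find 4 empty cups to open, so the reveals don't change that 5/6; it is now spread over the 1 remaining unopened cup.
P(win by switching) = (5/6) · (1/1) = 5/6.

5/6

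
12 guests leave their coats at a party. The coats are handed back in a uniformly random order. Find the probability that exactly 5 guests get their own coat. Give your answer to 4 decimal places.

0.0031

Choose which 5 of the 12 are fixed: C(12,5) = 792 ways.
The remaining 7 must have no fixed point: D(7) = 1854.
P = 792·1854/479001600 = 103/33600 ≈ 0.0031.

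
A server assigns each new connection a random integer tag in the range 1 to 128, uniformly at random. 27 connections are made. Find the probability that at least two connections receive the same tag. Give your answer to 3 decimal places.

It's easier to compute the probability that all 27 are distinct.
P(all distinct) = 128/128 · 127/128 · ··· · 102/128 ≈ 0.052.
So the probability of at least one match is 1 − 0.052 = 0.948.

0.948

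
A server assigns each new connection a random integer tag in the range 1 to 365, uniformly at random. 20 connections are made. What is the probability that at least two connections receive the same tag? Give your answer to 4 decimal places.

It's easier to compute the probability that all 20 are distinct.
P(all distinct) = 365/365 · 364/365 · ··· · 346/365 ≈ 0.5886.
So the probability of at least one match is 1 − 0.5886 = 0.4114.

0.4114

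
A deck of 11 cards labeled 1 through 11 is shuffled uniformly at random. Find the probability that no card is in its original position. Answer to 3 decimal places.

This is the derangement probability: permutations of 11 with no fixed point.
D(11) = 11! · (1 − 1/1! + 1/2! − ··· + (−1)^11/11!) = 14684570.
P = 14684570/39916800 = 1468457/3991680 ≈ 0.368.

0.368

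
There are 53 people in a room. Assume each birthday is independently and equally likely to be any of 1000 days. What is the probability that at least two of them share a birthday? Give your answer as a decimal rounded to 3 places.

It's easier to compute the probability that all 53 are distinct.
P(all distinct) = 1000/1000 · 999/1000 · ··· · 948/1000 ≈ 0.246.
So the probability of at least one match is 1 − 0.246 = 0.754.

0.754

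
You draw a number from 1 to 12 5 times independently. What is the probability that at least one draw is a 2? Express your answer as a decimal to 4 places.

P(no draw is a 2) = (11/12)^5 ≈ 0.6472.
P(at least one) = 1 − 0.6472 = 0.3528.

0.3528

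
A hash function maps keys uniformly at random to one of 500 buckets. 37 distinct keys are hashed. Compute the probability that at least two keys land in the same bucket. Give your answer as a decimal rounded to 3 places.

It's easier to compute the probability that all 37 are distinct.
P(all distinct) = 500/500 · 499/500 · ··· · 464/500 ≈ 0.255.
So the probability of at least one match is 1 − 0.255 = 0.745.

0.745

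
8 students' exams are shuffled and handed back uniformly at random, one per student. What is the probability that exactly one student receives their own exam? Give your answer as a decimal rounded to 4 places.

0.3679

Choose which one is fixed: C(8,1) = 8 ways.
The remaining 7 must have no fixed point: D(7) = 1854.
P = 8·1854/40320 = 103/280 ≈ 0.3679.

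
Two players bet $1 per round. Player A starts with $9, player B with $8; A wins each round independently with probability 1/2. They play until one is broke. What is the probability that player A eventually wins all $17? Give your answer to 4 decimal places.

0.5294

With a fair step, P(i) = ½P(i−1) + ½P(i+1) with P(0)=0, P(17)=1 has the linear solution P(i) = i/17.
P(9) = 9/17 ≈ 0.5294.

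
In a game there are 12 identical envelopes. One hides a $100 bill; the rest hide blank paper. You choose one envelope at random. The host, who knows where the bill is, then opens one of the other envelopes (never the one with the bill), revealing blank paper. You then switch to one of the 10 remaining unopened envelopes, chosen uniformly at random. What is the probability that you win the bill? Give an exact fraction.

11/120

Your original envelope holds the bill with probability 1/12, so the other 11 collectively hold it with probability 11/12.
The host can always find an empty envelope to open, so this doesn't change that 11/12; it is now spread over the 10 remaining unopened envelopes.
P(win by switching) = (11/12) · (1/10) = 11/120.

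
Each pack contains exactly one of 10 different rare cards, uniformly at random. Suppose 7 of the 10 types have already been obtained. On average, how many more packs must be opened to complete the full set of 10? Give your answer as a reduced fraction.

Starting from 7 distinct types, each trial gives a new one with probability (10−i)/10 when i types are held, so the wait for the next new type is 10/(10−i).
E = 10/3 + 10/2 + 10/1 = 55/3.

55/3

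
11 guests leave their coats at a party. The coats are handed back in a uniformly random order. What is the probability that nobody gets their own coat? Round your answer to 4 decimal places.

This is the derangement probability: permutations of 11 with no fixed point.
D(11) = 11! · (1 − 1/1! + 1/2! − ··· + (−1)^11/11!) = 14684570.
P = 14684570/39916800 = 1468457/3991680 ≈ 0.3679.

0.3679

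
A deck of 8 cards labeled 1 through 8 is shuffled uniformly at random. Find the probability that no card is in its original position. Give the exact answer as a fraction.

This is the derangement probability: permutations of 8 with no fixed point.
D(8) = 8! · (1 − 1/1! + 1/2! − ··· + (−1)^8/8!) = 14833.
P = 14833/40320 = 2119/5760.

2119/5760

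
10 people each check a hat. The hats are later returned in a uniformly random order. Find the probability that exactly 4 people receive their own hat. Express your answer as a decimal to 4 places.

0.0153

Choose which 4 of the 10 are fixed: C(10,4) = 210 ways.
The remaining 6 must have no fixed point: D(6) = 265.
P = 210·265/3628800 = 53/3456 ≈ 0.0153.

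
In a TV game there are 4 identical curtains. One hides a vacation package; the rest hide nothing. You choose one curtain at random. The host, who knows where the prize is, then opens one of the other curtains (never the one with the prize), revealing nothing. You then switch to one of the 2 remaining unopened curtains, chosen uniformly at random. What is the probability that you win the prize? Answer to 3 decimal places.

Your original curtain holds the prize with probability 1/4, so the other 3 collectively hold it with probability 3/4.
The host can always find an empty curtain to open, so this doesn't change that 3/4; it is now spread over the 2 remaining unopened curtains.
P(win by switching) = (3/4) · (1/2) = 3/8 ≈ 0.375.

0.375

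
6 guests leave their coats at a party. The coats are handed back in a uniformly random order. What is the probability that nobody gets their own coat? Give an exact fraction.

53/144

This is the derangement probability: permutations of 6 with no fixed point.
D(6) = 6! · (1 − 1/1! + 1/2! − ··· + (−1)^6/6!) = 265.
P = 265/720 = 53/144.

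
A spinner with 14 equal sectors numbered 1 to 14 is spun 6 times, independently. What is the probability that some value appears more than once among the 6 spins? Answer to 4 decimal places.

0.7128

P(all 6 different) = 14/14 · 13/14 · ··· · 9/14 ≈ 0.2872.
P(at least two equal) = 1 − 0.2872 = 0.7128.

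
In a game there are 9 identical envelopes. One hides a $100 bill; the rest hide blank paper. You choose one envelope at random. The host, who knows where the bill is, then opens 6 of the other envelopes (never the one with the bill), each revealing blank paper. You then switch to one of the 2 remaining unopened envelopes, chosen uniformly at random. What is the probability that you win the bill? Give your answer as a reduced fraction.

Your original envelope holds the bill with probability 1/9, so the other 8 collectively hold it with probability 8/9.
The host can always find 6 empty envelopes to open, so the reveals don't change that 8/9; it is now spread over the 2 remaining unopened envelopes.
P(win by switching) = (8/9) · (1/2) = 4/9.

4/9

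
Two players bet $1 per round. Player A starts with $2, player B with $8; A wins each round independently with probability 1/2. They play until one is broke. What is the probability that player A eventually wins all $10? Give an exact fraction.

With a fair step, P(i) = ½P(i−1) + ½P(i+1) with P(0)=0, P(10)=1 has the linear solution P(i) = i/10.
P(2) = 2/10 = 1/5.

1/5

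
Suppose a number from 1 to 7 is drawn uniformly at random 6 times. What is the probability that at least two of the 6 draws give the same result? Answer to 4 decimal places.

0.9572

P(all 6 different) = 7/7 · 6/7 · ··· · 2/7 ≈ 0.0428.
P(at least two equal) = 1 − 0.0428 = 0.9572.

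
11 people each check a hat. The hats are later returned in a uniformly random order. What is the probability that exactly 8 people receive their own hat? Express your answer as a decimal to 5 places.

0.00001

Choose which 8 of the 11 are fixed: C(11,8) = 165 ways.
The remaining 3 must have no fixed point: D(3) = 2.
P = 165·2/39916800 = 1/120960 ≈ 0.00001.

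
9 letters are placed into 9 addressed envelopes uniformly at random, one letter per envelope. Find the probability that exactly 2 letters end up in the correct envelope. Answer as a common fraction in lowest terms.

103/560

Choose which 2 of the 9 are fixed: C(9,2) = 36 ways.
The remaining 7 must have no fixed point: D(7) = 1854.
P = 36·1854/362880 = 103/560.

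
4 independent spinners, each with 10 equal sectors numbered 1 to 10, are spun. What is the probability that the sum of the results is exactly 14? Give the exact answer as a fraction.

There are 10^4 = 10000 equally likely outcomes.
The number of ordered 4-tuples from {1,…,10} summing to 14 is 282.
P(sum = 14) = 282/10000 = 141/5000.

141/5000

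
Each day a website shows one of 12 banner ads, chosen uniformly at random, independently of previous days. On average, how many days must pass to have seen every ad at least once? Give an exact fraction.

After i distinct types are collected, each trial gives a new one with probability (12−i)/12, so the expected wait for the next new type is 12/(12−i).
E = 12/12 + 12/11 + 12/10 + 12/9 + 12/8 + 12/7 + 12/6 + 12/5 + 12/4 + 12/3 + 12/2 + 12/1 = 86021/2310.

86021/2310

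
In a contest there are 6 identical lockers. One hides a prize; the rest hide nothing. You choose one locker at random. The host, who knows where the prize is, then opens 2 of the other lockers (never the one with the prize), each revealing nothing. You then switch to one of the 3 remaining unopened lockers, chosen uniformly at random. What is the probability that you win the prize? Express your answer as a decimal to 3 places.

Your original locker holds the prize with probability 1/6, so the other 5 collectively hold it with probability 5/6.
The host can always find 2 empty lockers to open, so the reveals don't change that 5/6; it is now spread over the 3 remaining unopened lockers.
P(win by switching) = (5/6) · (1/3) = 5/18 ≈ 0.278.

0.278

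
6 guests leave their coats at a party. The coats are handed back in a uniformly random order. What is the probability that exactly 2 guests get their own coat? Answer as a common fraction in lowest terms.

3/16

Choose which 2 of the 6 are fixed: C(6,2) = 15 ways.
The remaining 4 must have no fixed point: D(4) = 9.
P = 15·9/720 = 3/16.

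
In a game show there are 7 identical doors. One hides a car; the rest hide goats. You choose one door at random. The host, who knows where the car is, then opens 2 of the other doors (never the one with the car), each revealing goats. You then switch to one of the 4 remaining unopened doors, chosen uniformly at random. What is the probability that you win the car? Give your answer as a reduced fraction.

3/14

Your original door holds the car with probability 1/7, so the other 6 collectively hold it with probability 6/7.
The host can always find 2 empty doors to open, so the reveals don't change that 6/7; it is now spread over the 4 remaining unopened doors.
P(win by switching) = (6/7) · (1/4) = 3/14.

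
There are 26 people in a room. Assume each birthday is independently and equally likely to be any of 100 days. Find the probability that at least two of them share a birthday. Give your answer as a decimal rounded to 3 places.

It's easier to compute the probability that all 26 are distinct.
P(all distinct) = 100/100 · 99/100 · ··· · 75/100 ≈ 0.028.
So the probability of at least one match is 1 − 0.028 = 0.972.

0.972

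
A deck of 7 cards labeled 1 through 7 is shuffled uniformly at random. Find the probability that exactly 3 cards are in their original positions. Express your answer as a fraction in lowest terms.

Choose which 3 of the 7 are fixed: C(7,3) = 35 ways.
The remaining 4 must have no fixed point: D(4) = 9.
P = 35·9/5040 = 1/16.

1/16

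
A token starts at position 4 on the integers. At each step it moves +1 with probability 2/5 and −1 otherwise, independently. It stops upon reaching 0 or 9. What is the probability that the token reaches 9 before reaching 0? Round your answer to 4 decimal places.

0.1085

Let r = q/p = (3/5)/(2/5) = 3/2. The recurrence P(i) = p·P(i+1) + q·P(i−1) with P(0)=0, P(9)=1 gives P(i) = (1 − r^i)/(1 − r^9).
P(4) = (1 − (3/2)^4) / (1 − (3/2)^9) = 2080/19171 ≈ 0.1085.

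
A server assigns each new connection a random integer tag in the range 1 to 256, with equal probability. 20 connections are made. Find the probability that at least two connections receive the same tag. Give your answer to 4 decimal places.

It's easier to compute the probability that all 20 are distinct.
P(all distinct) = 256/256 · 255/256 · ··· · 237/256 ≈ 0.4668.
So the probability of at least one match is 1 − 0.4668 = 0.5332.

0.5332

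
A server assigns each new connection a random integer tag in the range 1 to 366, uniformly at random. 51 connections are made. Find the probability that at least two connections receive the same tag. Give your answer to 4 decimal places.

0.9742

It's easier to compute the probability that all 51 are distinct.
P(all distinct) = 366/366 · 365/366 · ··· · 316/366 ≈ 0.0258.
So the probability of at least one match is 1 − 0.0258 = 0.9742.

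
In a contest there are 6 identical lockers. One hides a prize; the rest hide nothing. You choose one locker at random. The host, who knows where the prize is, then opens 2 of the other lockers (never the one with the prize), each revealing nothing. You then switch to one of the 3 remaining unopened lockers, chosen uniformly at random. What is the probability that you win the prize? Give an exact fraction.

5/18

Your original locker holds the prize with probability 1/6, so the other 5 collectively hold it with probability 5/6.
The host can always find 2 empty lockers to open, so the reveals don't change that 5/6; it is now spread over the 3 remaining unopened lockers.
P(win by switching) = (5/6) · (1/3) = 5/18.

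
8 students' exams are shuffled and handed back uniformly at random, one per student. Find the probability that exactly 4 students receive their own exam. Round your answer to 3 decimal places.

Choose which 4 of the 8 are fixed: C(8,4) = 70 ways.
The remaining 4 must have no fixed point: D(4) = 9.
P = 70·9/40320 = 1/64 ≈ 0.016.

0.016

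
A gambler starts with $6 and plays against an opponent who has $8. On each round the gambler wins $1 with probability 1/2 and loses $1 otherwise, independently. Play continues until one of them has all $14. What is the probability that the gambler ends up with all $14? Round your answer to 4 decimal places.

With a fair step, P(i) = ½P(i−1) + ½P(i+1) with P(0)=0, P(14)=1 has the linear solution P(i) = i/14.
P(6) = 6/14 = 3/7 ≈ 0.4286.

0.4286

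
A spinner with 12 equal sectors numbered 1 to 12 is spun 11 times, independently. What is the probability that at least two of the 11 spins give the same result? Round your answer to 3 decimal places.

P(all 11 different) = 12/12 · 11/12 · ··· · 2/12 ≈ 0.001.
P(at least two equal) = 1 − 0.001 = 0.999.

0.999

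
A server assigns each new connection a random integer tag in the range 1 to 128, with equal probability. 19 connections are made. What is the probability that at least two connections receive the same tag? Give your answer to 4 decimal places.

It's easier to compute the probability that all 19 are distinct.
P(all distinct) = 128/128 · 127/128 · ··· · 110/128 ≈ 0.2453.
So the probability of at least one match is 1 − 0.2453 = 0.7547.

0.7547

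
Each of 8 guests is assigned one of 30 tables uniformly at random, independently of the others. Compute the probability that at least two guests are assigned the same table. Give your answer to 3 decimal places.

It's easier to compute the probability that all 8 are distinct.
P(all distinct) = 30/30 · 29/30 · ··· · 23/30 ≈ 0.360.
So the probability of at least one match is 1 − 0.360 = 0.640.

0.640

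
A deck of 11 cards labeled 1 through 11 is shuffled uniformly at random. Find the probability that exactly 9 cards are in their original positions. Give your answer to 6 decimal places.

0.000001

Choose which 9 of the 11 are fixed: C(11,9) = 55 ways.
The remaining 2 must have no fixed point: D(2) = 1.
P = 55·1/39916800 = 1/725760 ≈ 0.000001.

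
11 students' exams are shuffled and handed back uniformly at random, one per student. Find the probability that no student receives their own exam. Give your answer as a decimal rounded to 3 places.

This is the derangement probability: permutations of 11 with no fixed point.
D(11) = 11! · (1 − 1/1! + 1/2! − ··· + (−1)^11/11!) = 14684570.
P = 14684570/39916800 = 1468457/3991680 ≈ 0.368.

0.368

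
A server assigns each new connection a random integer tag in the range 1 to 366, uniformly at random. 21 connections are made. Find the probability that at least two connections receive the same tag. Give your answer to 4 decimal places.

0.4428

It's easier to compute the probability that all 21 are distinct.
P(all distinct) = 366/366 · 365/366 · ··· · 346/366 ≈ 0.5572.
So the probability of at least one match is 1 − 0.5572 = 0.4428.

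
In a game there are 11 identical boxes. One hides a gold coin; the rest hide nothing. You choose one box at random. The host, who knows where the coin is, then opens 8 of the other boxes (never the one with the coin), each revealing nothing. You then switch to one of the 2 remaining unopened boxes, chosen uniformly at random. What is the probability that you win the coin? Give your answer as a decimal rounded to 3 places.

0.455

Your original box holds the coin with probability 1/11, so the other 10 collectively hold it with probability 10/11.
The host can always find 8 empty boxes to open, so the reveals don't change that 10/11; it is now spread over the 2 remaining unopened boxes.
P(win by switching) = (10/11) · (1/2) = 5/11 ≈ 0.455.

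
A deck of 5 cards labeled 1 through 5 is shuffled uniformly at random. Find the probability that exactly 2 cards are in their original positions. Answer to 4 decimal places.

Choose which 2 of the 5 are fixed: C(5,2) = 10 ways.
The remaining 3 must have no fixed point: D(3) = 2.
P = 10·2/120 = 1/6 ≈ 0.1667.

0.1667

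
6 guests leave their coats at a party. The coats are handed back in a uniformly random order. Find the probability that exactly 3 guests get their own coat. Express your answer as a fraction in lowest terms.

Choose which 3 of the 6 are fixed: C(6,3) = 20 ways.
The remaining 3 must have no fixed point: D(3) = 2.
P = 20·2/720 = 1/18.

1/18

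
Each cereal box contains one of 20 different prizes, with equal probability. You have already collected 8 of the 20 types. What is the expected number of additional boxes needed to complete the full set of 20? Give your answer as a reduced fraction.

Starting from 8 distinct types, each trial gives a new one with probability (20−i)/20 when i types are held, so the wait for the next new type is 20/(20−i).
E = 20/12 + 20/11 + 20/10 + 20/9 + 20/8 + 20/7 + 20/6 + 20/5 + 20/4 + 20/3 + 20/2 + 20/1 = 86021/1386.

86021/1386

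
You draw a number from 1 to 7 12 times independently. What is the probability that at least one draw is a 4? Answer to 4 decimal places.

0.8427

P(no draw is a 4) = (6/7)^12 ≈ 0.1573.
P(at least one) = 1 − 0.1573 = 0.8427.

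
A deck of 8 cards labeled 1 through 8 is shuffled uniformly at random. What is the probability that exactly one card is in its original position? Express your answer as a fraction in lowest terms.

103/280

Choose which one is fixed: C(8,1) = 8 ways.
The remaining 7 must have no fixed point: D(7) = 1854.
P = 8·1854/40320 = 103/280.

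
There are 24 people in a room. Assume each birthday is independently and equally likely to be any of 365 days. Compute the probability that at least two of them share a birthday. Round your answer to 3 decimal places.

0.538

It's easier to compute the probability that all 24 are distinct.
P(all distinct) = 365/365 · 364/365 · ··· · 342/365 ≈ 0.462.
So the probability of at least one match is 1 − 0.462 = 0.538.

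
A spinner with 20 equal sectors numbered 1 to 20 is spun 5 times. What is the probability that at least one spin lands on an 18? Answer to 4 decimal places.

P(no spin lands on an 18) = (19/20)^5 ≈ 0.7738.
P(at least one) = 1 − 0.7738 = 0.2262.

0.2262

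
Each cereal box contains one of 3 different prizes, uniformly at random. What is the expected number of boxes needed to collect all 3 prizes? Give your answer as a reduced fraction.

11/2

After i distinct types are collected, each trial gives a new one with probability (3−i)/3, so the expected wait for the next new type is 3/(3−i).
E = 3/3 + 3/2 + 3/1 = 11/2.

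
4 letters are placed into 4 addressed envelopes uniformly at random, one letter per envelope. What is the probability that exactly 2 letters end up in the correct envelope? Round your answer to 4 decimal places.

0.2500

Choose which 2 of the 4 are fixed: C(4,2) = 6 ways.
The remaining 2 must have no fixed point: D(2) = 1.
P = 6·1/24 = 1/4 ≈ 0.2500.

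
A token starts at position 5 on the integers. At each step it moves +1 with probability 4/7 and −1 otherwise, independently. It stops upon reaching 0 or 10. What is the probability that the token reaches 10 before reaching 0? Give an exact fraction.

1024/1267

Let r = q/p = (3/7)/(4/7) = 3/4. The recurrence P(i) = p·P(i+1) + q·P(i−1) with P(0)=0, P(10)=1 gives P(i) = (1 − r^i)/(1 − r^10).
P(5) = (1 − (3/4)^5) / (1 − (3/4)^10) = 1024/1267.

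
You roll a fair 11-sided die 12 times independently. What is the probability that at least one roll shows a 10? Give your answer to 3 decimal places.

0.681

P(no roll shows a 10) = (10/11)^12 ≈ 0.319.
P(at least one) = 1 − 0.319 = 0.681.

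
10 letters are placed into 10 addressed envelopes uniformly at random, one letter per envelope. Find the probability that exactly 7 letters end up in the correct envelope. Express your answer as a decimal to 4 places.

0.0001

Choose which 7 of the 10 are fixed: C(10,7) = 120 ways.
The remaining 3 must have no fixed point: D(3) = 2.
P = 120·2/3628800 = 1/15120 ≈ 0.0001.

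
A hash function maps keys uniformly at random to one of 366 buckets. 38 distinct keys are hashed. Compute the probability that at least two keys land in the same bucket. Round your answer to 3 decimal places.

0.863

It's easier to compute the probability that all 38 are distinct.
P(all distinct) = 366/366 · 365/366 · ··· · 329/366 ≈ 0.137.
So the probability of at least one match is 1 − 0.137 = 0.863.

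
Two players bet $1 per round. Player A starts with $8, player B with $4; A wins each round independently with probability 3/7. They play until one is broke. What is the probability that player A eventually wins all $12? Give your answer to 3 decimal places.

0.294

Let r = q/p = (4/7)/(3/7) = 4/3. The recurrence P(i) = p·P(i+1) + q·P(i−1) with P(0)=0, P(12)=1 gives P(i) = (1 − r^i)/(1 − r^12).
P(8) = (1 − (4/3)^8) / (1 − (4/3)^12) = 27297/92833 ≈ 0.294.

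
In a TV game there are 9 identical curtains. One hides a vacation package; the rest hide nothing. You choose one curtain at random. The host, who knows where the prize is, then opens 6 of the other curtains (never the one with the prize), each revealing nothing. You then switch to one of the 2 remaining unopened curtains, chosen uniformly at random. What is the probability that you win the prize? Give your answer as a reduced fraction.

4/9

Your original curtain holds the prize with probability 1/9, so the other 8 collectively hold it with probability 8/9.
The host can always find 6 empty curtains to open, so the reveals don't change that 8/9; it is now spread over the 2 remaining unopened curtains.
P(win by switching) = (8/9) · (1/2) = 4/9.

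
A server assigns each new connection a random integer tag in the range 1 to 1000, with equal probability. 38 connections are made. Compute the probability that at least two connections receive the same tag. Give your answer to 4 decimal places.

It's easier to compute the probability that all 38 are distinct.
P(all distinct) = 1000/1000 · 999/1000 · ··· · 963/1000 ≈ 0.4907.
So the probability of at least one match is 1 − 0.4907 = 0.5093.

0.5093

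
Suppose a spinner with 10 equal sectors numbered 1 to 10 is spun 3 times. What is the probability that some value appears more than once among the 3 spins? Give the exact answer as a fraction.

7/25

P(all 3 different) = 10/10 · 9/10 · ··· · 8/10 = 18/25.
P(at least two equal) = 1 − 18/25 = 7/25.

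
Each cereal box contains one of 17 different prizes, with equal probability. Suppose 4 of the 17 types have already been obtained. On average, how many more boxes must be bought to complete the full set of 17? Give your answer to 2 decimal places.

54.06

Starting from 4 distinct types, each trial gives a new one with probability (17−i)/17 when i types are held, so the wait for the next new type is 17/(17−i).
E = 17/13 + 17/12 + 17/11 + 17/10 + 17/9 + 17/8 + 17/7 + 17/6 + 17/5 + 17/4 + 17/3 + 17/2 + 17/1 = 19481881/360360 ≈ 54.06.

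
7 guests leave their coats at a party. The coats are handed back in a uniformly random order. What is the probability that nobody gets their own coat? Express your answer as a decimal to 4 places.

This is the derangement probability: permutations of 7 with no fixed point.
D(7) = 7! · (1 − 1/1! + 1/2! − ··· + (−1)^7/7!) = 1854.
P = 1854/5040 = 103/280 ≈ 0.3679.

0.3679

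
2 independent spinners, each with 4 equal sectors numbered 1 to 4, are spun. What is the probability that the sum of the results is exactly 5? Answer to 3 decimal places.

There are 4^2 = 16 equally likely outcomes.
The number of ordered 2-tuples from {1,…,4} summing to 5 is 4.
P(sum = 5) = 4/16 = 1/4 ≈ 0.250.

0.250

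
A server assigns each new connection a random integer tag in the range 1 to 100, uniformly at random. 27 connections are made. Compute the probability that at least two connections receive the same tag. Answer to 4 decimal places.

It's easier to compute the probability that all 27 are distinct.
P(all distinct) = 100/100 · 99/100 · ··· · 74/100 ≈ 0.0209.
So the probability of at least one match is 1 − 0.0209 = 0.9791.

0.9791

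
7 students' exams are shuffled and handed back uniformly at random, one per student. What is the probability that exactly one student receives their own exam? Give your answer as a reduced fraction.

Choose which one is fixed: C(7,1) = 7 ways.
The remaining 6 must have no fixed point: D(6) = 265.
P = 7·265/5040 = 53/144.

53/144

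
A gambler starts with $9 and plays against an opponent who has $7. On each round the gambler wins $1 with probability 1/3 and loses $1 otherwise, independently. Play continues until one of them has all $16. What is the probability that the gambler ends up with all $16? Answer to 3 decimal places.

0.008

Let r = q/p = (2/3)/(1/3) = 2. The recurrence P(i) = p·P(i+1) + q·P(i−1) with P(0)=0, P(16)=1 gives P(i) = (1 − r^i)/(1 − r^16).
P(9) = (1 − (2)^9) / (1 − (2)^16) = 511/65535 ≈ 0.008.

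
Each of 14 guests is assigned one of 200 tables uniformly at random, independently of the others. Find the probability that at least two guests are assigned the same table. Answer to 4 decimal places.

It's easier to compute the probability that all 14 are distinct.
P(all distinct) = 200/200 · 199/200 · ··· · 187/200 ≈ 0.6278.
So the probability of at least one match is 1 − 0.6278 = 0.3722.

0.3722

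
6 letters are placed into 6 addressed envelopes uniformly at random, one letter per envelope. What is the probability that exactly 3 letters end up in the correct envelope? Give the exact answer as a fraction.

Choose which 3 of the 6 are fixed: C(6,3) = 20 ways.
The remaining 3 must have no fixed point: D(3) = 2.
P = 20·2/720 = 1/18.

1/18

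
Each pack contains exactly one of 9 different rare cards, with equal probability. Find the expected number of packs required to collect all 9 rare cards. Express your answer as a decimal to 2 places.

25.46

After i distinct types are collected, each trial gives a new one with probability (9−i)/9, so the expected wait for the next new type is 9/(9−i).
E = 9/9 + 9/8 + 9/7 + 9/6 + 9/5 + 9/4 + 9/3 + 9/2 + 9/1 = 7129/280 ≈ 25.46.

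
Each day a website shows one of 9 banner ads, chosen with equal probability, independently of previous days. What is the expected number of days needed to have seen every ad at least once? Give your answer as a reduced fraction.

After i distinct types are collected, each trial gives a new one with probability (9−i)/9, so the expected wait for the next new type is 9/(9−i).
E = 9/9 + 9/8 + 9/7 + 9/6 + 9/5 + 9/4 + 9/3 + 9/2 + 9/1 = 7129/280.

7129/280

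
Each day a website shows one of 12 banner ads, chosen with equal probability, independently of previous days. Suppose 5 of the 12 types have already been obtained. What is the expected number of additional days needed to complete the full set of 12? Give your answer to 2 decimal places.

31.11

Starting from 5 distinct types, each trial gives a new one with probability (12−i)/12 when i types are held, so the wait for the next new type is 12/(12−i).
E = 12/7 + 12/6 + 12/5 + 12/4 + 12/3 + 12/2 + 12/1 = 1089/35 ≈ 31.11.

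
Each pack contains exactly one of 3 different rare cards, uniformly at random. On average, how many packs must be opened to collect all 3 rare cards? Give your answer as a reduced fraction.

After i distinct types are collected, each trial gives a new one with probability (3−i)/3, so the expected wait for the next new type is 3/(3−i).
E = 3/3 + 3/2 + 3/1 = 11/2.

11/2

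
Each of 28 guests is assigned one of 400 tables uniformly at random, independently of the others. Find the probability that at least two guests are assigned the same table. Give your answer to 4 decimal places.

It's easier to compute the probability that all 28 are distinct.
P(all distinct) = 400/400 · 399/400 · ··· · 373/400 ≈ 0.3801.
So the probability of at least one match is 1 − 0.3801 = 0.6199.

0.6199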